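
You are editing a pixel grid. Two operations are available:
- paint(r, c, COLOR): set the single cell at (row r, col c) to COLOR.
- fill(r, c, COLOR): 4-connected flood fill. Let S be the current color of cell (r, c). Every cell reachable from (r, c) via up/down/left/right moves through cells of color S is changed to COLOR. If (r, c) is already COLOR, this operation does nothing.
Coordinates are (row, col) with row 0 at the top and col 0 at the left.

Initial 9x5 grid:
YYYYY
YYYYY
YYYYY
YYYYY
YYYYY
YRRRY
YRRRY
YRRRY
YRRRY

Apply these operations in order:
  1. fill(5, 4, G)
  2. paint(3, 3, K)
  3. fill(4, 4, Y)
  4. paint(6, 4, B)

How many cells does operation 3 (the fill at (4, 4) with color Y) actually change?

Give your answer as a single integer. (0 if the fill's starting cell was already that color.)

Answer: 32

Derivation:
After op 1 fill(5,4,G) [33 cells changed]:
GGGGG
GGGGG
GGGGG
GGGGG
GGGGG
GRRRG
GRRRG
GRRRG
GRRRG
After op 2 paint(3,3,K):
GGGGG
GGGGG
GGGGG
GGGKG
GGGGG
GRRRG
GRRRG
GRRRG
GRRRG
After op 3 fill(4,4,Y) [32 cells changed]:
YYYYY
YYYYY
YYYYY
YYYKY
YYYYY
YRRRY
YRRRY
YRRRY
YRRRY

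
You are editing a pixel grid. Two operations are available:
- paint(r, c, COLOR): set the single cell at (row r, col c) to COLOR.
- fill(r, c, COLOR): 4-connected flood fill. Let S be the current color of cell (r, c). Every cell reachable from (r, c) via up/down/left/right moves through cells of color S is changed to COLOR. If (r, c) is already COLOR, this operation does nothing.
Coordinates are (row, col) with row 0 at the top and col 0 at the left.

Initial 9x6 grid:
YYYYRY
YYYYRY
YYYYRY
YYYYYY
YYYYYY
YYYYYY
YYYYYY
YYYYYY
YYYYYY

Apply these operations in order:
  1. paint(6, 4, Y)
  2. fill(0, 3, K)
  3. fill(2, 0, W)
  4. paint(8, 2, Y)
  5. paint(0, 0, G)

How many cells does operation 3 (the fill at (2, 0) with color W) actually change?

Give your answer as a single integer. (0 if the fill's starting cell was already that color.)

After op 1 paint(6,4,Y):
YYYYRY
YYYYRY
YYYYRY
YYYYYY
YYYYYY
YYYYYY
YYYYYY
YYYYYY
YYYYYY
After op 2 fill(0,3,K) [51 cells changed]:
KKKKRK
KKKKRK
KKKKRK
KKKKKK
KKKKKK
KKKKKK
KKKKKK
KKKKKK
KKKKKK
After op 3 fill(2,0,W) [51 cells changed]:
WWWWRW
WWWWRW
WWWWRW
WWWWWW
WWWWWW
WWWWWW
WWWWWW
WWWWWW
WWWWWW

Answer: 51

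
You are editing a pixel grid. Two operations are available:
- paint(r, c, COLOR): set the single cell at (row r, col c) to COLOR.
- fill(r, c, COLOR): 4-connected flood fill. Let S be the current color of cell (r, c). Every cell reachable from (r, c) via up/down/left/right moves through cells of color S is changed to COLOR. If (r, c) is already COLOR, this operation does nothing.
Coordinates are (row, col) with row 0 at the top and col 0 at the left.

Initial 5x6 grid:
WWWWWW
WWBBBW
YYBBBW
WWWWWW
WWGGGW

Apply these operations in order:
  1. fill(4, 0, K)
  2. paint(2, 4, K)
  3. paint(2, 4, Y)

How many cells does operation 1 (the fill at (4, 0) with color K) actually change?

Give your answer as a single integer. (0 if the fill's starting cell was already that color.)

Answer: 19

Derivation:
After op 1 fill(4,0,K) [19 cells changed]:
KKKKKK
KKBBBK
YYBBBK
KKKKKK
KKGGGK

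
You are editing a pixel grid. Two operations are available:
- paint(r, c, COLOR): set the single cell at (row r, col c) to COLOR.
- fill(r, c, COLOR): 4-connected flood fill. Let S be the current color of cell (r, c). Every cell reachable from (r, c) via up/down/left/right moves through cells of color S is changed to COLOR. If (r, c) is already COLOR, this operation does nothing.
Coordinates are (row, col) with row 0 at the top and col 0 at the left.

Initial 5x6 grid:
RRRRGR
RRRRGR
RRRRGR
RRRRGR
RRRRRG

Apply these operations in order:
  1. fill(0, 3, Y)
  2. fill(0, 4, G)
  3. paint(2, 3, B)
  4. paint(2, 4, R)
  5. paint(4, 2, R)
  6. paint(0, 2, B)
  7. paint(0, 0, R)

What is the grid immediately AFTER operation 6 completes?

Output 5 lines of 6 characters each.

Answer: YYBYGR
YYYYGR
YYYBRR
YYYYGR
YYRYYG

Derivation:
After op 1 fill(0,3,Y) [21 cells changed]:
YYYYGR
YYYYGR
YYYYGR
YYYYGR
YYYYYG
After op 2 fill(0,4,G) [0 cells changed]:
YYYYGR
YYYYGR
YYYYGR
YYYYGR
YYYYYG
After op 3 paint(2,3,B):
YYYYGR
YYYYGR
YYYBGR
YYYYGR
YYYYYG
After op 4 paint(2,4,R):
YYYYGR
YYYYGR
YYYBRR
YYYYGR
YYYYYG
After op 5 paint(4,2,R):
YYYYGR
YYYYGR
YYYBRR
YYYYGR
YYRYYG
After op 6 paint(0,2,B):
YYBYGR
YYYYGR
YYYBRR
YYYYGR
YYRYYG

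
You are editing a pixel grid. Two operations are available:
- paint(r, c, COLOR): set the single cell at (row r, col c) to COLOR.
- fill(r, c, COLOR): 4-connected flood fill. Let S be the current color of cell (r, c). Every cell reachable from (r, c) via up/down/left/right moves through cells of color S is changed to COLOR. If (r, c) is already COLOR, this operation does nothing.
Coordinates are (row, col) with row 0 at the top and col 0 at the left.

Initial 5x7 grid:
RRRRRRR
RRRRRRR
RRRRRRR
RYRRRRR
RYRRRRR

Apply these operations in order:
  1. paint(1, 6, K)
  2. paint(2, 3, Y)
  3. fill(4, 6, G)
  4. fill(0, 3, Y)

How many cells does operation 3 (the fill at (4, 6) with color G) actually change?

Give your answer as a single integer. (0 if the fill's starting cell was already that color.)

Answer: 31

Derivation:
After op 1 paint(1,6,K):
RRRRRRR
RRRRRRK
RRRRRRR
RYRRRRR
RYRRRRR
After op 2 paint(2,3,Y):
RRRRRRR
RRRRRRK
RRRYRRR
RYRRRRR
RYRRRRR
After op 3 fill(4,6,G) [31 cells changed]:
GGGGGGG
GGGGGGK
GGGYGGG
GYGGGGG
GYGGGGG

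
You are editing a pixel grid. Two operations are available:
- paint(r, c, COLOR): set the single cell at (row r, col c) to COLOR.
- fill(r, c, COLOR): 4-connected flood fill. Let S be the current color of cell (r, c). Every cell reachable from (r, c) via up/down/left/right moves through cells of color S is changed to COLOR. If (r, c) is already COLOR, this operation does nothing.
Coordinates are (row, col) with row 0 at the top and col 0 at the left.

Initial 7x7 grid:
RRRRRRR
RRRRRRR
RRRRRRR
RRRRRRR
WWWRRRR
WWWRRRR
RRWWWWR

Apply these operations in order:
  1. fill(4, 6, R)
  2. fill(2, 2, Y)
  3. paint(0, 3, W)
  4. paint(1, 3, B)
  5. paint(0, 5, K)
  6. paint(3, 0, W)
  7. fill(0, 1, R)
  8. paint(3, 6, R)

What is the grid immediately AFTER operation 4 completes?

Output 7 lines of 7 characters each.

Answer: YYYWYYY
YYYBYYY
YYYYYYY
YYYYYYY
WWWYYYY
WWWYYYY
RRWWWWY

Derivation:
After op 1 fill(4,6,R) [0 cells changed]:
RRRRRRR
RRRRRRR
RRRRRRR
RRRRRRR
WWWRRRR
WWWRRRR
RRWWWWR
After op 2 fill(2,2,Y) [37 cells changed]:
YYYYYYY
YYYYYYY
YYYYYYY
YYYYYYY
WWWYYYY
WWWYYYY
RRWWWWY
After op 3 paint(0,3,W):
YYYWYYY
YYYYYYY
YYYYYYY
YYYYYYY
WWWYYYY
WWWYYYY
RRWWWWY
After op 4 paint(1,3,B):
YYYWYYY
YYYBYYY
YYYYYYY
YYYYYYY
WWWYYYY
WWWYYYY
RRWWWWY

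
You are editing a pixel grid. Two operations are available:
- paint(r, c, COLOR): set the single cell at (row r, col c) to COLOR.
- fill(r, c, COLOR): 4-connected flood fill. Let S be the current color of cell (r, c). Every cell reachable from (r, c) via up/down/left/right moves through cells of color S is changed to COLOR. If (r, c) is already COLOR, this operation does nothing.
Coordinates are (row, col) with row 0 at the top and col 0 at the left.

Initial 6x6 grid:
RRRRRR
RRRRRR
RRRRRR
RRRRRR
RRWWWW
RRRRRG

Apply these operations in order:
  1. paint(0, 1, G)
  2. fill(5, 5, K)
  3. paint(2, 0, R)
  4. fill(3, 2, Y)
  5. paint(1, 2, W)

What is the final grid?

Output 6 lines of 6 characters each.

After op 1 paint(0,1,G):
RGRRRR
RRRRRR
RRRRRR
RRRRRR
RRWWWW
RRRRRG
After op 2 fill(5,5,K) [1 cells changed]:
RGRRRR
RRRRRR
RRRRRR
RRRRRR
RRWWWW
RRRRRK
After op 3 paint(2,0,R):
RGRRRR
RRRRRR
RRRRRR
RRRRRR
RRWWWW
RRRRRK
After op 4 fill(3,2,Y) [30 cells changed]:
YGYYYY
YYYYYY
YYYYYY
YYYYYY
YYWWWW
YYYYYK
After op 5 paint(1,2,W):
YGYYYY
YYWYYY
YYYYYY
YYYYYY
YYWWWW
YYYYYK

Answer: YGYYYY
YYWYYY
YYYYYY
YYYYYY
YYWWWW
YYYYYK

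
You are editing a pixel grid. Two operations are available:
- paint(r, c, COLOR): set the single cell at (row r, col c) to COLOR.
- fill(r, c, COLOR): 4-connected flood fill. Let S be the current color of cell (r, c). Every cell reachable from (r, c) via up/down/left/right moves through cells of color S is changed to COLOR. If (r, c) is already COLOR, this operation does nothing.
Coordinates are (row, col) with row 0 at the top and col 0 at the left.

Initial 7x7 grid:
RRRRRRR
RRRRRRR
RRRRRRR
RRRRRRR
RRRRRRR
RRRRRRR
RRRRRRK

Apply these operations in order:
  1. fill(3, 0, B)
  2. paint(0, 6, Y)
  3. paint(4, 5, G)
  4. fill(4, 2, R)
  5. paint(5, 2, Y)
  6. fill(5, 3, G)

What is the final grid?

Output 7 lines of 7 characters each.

After op 1 fill(3,0,B) [48 cells changed]:
BBBBBBB
BBBBBBB
BBBBBBB
BBBBBBB
BBBBBBB
BBBBBBB
BBBBBBK
After op 2 paint(0,6,Y):
BBBBBBY
BBBBBBB
BBBBBBB
BBBBBBB
BBBBBBB
BBBBBBB
BBBBBBK
After op 3 paint(4,5,G):
BBBBBBY
BBBBBBB
BBBBBBB
BBBBBBB
BBBBBGB
BBBBBBB
BBBBBBK
After op 4 fill(4,2,R) [46 cells changed]:
RRRRRRY
RRRRRRR
RRRRRRR
RRRRRRR
RRRRRGR
RRRRRRR
RRRRRRK
After op 5 paint(5,2,Y):
RRRRRRY
RRRRRRR
RRRRRRR
RRRRRRR
RRRRRGR
RRYRRRR
RRRRRRK
After op 6 fill(5,3,G) [45 cells changed]:
GGGGGGY
GGGGGGG
GGGGGGG
GGGGGGG
GGGGGGG
GGYGGGG
GGGGGGK

Answer: GGGGGGY
GGGGGGG
GGGGGGG
GGGGGGG
GGGGGGG
GGYGGGG
GGGGGGK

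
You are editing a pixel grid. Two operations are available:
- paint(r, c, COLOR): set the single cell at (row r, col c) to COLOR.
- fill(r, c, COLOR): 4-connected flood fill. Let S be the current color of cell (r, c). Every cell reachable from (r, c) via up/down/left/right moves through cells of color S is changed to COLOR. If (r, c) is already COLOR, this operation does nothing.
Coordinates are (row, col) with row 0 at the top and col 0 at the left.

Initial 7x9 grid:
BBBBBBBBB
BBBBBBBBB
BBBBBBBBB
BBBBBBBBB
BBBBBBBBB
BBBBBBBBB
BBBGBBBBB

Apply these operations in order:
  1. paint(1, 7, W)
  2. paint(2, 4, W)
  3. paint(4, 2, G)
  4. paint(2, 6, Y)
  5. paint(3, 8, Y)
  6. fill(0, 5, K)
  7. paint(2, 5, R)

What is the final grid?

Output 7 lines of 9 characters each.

Answer: KKKKKKKKK
KKKKKKKWK
KKKKWRYKK
KKKKKKKKY
KKGKKKKKK
KKKKKKKKK
KKKGKKKKK

Derivation:
After op 1 paint(1,7,W):
BBBBBBBBB
BBBBBBBWB
BBBBBBBBB
BBBBBBBBB
BBBBBBBBB
BBBBBBBBB
BBBGBBBBB
After op 2 paint(2,4,W):
BBBBBBBBB
BBBBBBBWB
BBBBWBBBB
BBBBBBBBB
BBBBBBBBB
BBBBBBBBB
BBBGBBBBB
After op 3 paint(4,2,G):
BBBBBBBBB
BBBBBBBWB
BBBBWBBBB
BBBBBBBBB
BBGBBBBBB
BBBBBBBBB
BBBGBBBBB
After op 4 paint(2,6,Y):
BBBBBBBBB
BBBBBBBWB
BBBBWBYBB
BBBBBBBBB
BBGBBBBBB
BBBBBBBBB
BBBGBBBBB
After op 5 paint(3,8,Y):
BBBBBBBBB
BBBBBBBWB
BBBBWBYBB
BBBBBBBBY
BBGBBBBBB
BBBBBBBBB
BBBGBBBBB
After op 6 fill(0,5,K) [57 cells changed]:
KKKKKKKKK
KKKKKKKWK
KKKKWKYKK
KKKKKKKKY
KKGKKKKKK
KKKKKKKKK
KKKGKKKKK
After op 7 paint(2,5,R):
KKKKKKKKK
KKKKKKKWK
KKKKWRYKK
KKKKKKKKY
KKGKKKKKK
KKKKKKKKK
KKKGKKKKK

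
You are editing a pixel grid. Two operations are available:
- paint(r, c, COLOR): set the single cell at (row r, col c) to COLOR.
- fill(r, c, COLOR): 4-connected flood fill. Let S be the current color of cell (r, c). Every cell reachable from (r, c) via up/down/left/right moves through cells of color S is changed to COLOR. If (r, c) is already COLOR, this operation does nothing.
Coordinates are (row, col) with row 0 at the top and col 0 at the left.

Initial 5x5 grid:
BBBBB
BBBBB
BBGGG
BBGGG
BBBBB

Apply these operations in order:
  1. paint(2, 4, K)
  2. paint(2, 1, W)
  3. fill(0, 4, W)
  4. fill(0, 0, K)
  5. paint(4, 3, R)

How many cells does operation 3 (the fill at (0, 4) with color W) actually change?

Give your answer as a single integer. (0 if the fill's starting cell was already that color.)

After op 1 paint(2,4,K):
BBBBB
BBBBB
BBGGK
BBGGG
BBBBB
After op 2 paint(2,1,W):
BBBBB
BBBBB
BWGGK
BBGGG
BBBBB
After op 3 fill(0,4,W) [18 cells changed]:
WWWWW
WWWWW
WWGGK
WWGGG
WWWWW

Answer: 18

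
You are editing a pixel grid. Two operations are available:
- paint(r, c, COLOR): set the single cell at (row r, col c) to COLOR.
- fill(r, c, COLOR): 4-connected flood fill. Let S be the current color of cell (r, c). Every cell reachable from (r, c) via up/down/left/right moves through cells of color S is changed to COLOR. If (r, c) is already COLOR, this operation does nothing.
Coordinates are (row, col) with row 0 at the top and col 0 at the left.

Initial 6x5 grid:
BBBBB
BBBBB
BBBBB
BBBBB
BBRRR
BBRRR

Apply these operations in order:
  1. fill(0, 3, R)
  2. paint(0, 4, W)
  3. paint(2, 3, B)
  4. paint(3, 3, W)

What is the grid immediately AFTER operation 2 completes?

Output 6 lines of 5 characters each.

Answer: RRRRW
RRRRR
RRRRR
RRRRR
RRRRR
RRRRR

Derivation:
After op 1 fill(0,3,R) [24 cells changed]:
RRRRR
RRRRR
RRRRR
RRRRR
RRRRR
RRRRR
After op 2 paint(0,4,W):
RRRRW
RRRRR
RRRRR
RRRRR
RRRRR
RRRRR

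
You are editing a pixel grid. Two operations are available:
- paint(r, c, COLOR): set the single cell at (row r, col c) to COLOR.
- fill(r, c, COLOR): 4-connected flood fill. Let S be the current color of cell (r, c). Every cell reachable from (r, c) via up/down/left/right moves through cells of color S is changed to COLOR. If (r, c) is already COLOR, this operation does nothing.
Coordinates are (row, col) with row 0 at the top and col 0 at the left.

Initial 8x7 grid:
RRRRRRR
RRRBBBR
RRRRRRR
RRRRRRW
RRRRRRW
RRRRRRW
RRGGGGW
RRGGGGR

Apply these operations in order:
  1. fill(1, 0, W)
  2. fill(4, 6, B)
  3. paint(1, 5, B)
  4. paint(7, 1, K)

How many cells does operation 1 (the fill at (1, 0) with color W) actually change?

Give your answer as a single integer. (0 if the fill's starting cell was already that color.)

After op 1 fill(1,0,W) [40 cells changed]:
WWWWWWW
WWWBBBW
WWWWWWW
WWWWWWW
WWWWWWW
WWWWWWW
WWGGGGW
WWGGGGR

Answer: 40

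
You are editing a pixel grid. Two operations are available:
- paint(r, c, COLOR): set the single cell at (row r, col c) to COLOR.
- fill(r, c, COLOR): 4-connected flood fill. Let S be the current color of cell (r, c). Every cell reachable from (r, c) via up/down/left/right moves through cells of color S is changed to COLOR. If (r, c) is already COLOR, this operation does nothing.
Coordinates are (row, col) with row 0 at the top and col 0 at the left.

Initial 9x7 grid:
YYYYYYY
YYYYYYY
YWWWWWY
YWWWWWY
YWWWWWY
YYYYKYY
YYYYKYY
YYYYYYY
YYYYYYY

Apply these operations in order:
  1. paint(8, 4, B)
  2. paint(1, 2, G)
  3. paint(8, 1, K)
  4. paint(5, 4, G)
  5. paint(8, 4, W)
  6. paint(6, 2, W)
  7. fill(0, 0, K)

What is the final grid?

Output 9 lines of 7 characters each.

Answer: KKKKKKK
KKGKKKK
KWWWWWK
KWWWWWK
KWWWWWK
KKKKGKK
KKWKKKK
KKKKKKK
KKKKWKK

Derivation:
After op 1 paint(8,4,B):
YYYYYYY
YYYYYYY
YWWWWWY
YWWWWWY
YWWWWWY
YYYYKYY
YYYYKYY
YYYYYYY
YYYYBYY
After op 2 paint(1,2,G):
YYYYYYY
YYGYYYY
YWWWWWY
YWWWWWY
YWWWWWY
YYYYKYY
YYYYKYY
YYYYYYY
YYYYBYY
After op 3 paint(8,1,K):
YYYYYYY
YYGYYYY
YWWWWWY
YWWWWWY
YWWWWWY
YYYYKYY
YYYYKYY
YYYYYYY
YKYYBYY
After op 4 paint(5,4,G):
YYYYYYY
YYGYYYY
YWWWWWY
YWWWWWY
YWWWWWY
YYYYGYY
YYYYKYY
YYYYYYY
YKYYBYY
After op 5 paint(8,4,W):
YYYYYYY
YYGYYYY
YWWWWWY
YWWWWWY
YWWWWWY
YYYYGYY
YYYYKYY
YYYYYYY
YKYYWYY
After op 6 paint(6,2,W):
YYYYYYY
YYGYYYY
YWWWWWY
YWWWWWY
YWWWWWY
YYYYGYY
YYWYKYY
YYYYYYY
YKYYWYY
After op 7 fill(0,0,K) [42 cells changed]:
KKKKKKK
KKGKKKK
KWWWWWK
KWWWWWK
KWWWWWK
KKKKGKK
KKWKKKK
KKKKKKK
KKKKWKK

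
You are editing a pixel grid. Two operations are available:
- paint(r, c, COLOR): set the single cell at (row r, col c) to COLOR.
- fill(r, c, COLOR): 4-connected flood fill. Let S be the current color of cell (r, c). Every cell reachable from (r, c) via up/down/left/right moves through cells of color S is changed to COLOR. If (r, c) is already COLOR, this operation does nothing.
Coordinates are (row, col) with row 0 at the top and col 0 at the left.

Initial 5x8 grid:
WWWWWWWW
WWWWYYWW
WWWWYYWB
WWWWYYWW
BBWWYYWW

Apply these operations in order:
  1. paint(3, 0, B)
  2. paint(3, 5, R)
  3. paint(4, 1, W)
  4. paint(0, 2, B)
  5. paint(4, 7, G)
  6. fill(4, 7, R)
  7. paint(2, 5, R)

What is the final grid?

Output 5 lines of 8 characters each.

After op 1 paint(3,0,B):
WWWWWWWW
WWWWYYWW
WWWWYYWB
BWWWYYWW
BBWWYYWW
After op 2 paint(3,5,R):
WWWWWWWW
WWWWYYWW
WWWWYYWB
BWWWYRWW
BBWWYYWW
After op 3 paint(4,1,W):
WWWWWWWW
WWWWYYWW
WWWWYYWB
BWWWYRWW
BWWWYYWW
After op 4 paint(0,2,B):
WWBWWWWW
WWWWYYWW
WWWWYYWB
BWWWYRWW
BWWWYYWW
After op 5 paint(4,7,G):
WWBWWWWW
WWWWYYWW
WWWWYYWB
BWWWYRWW
BWWWYYWG
After op 6 fill(4,7,R) [1 cells changed]:
WWBWWWWW
WWWWYYWW
WWWWYYWB
BWWWYRWW
BWWWYYWR
After op 7 paint(2,5,R):
WWBWWWWW
WWWWYYWW
WWWWYRWB
BWWWYRWW
BWWWYYWR

Answer: WWBWWWWW
WWWWYYWW
WWWWYRWB
BWWWYRWW
BWWWYYWR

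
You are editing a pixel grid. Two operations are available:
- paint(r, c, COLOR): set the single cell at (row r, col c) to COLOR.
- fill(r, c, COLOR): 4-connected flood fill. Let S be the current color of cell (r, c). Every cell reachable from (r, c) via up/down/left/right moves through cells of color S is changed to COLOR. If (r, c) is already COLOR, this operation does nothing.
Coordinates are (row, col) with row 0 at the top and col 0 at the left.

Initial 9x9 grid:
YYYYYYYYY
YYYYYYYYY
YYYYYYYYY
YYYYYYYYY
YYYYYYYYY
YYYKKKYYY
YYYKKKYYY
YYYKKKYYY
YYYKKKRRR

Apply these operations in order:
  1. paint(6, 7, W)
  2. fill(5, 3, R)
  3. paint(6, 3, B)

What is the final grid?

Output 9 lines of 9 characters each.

After op 1 paint(6,7,W):
YYYYYYYYY
YYYYYYYYY
YYYYYYYYY
YYYYYYYYY
YYYYYYYYY
YYYKKKYYY
YYYKKKYWY
YYYKKKYYY
YYYKKKRRR
After op 2 fill(5,3,R) [12 cells changed]:
YYYYYYYYY
YYYYYYYYY
YYYYYYYYY
YYYYYYYYY
YYYYYYYYY
YYYRRRYYY
YYYRRRYWY
YYYRRRYYY
YYYRRRRRR
After op 3 paint(6,3,B):
YYYYYYYYY
YYYYYYYYY
YYYYYYYYY
YYYYYYYYY
YYYYYYYYY
YYYRRRYYY
YYYBRRYWY
YYYRRRYYY
YYYRRRRRR

Answer: YYYYYYYYY
YYYYYYYYY
YYYYYYYYY
YYYYYYYYY
YYYYYYYYY
YYYRRRYYY
YYYBRRYWY
YYYRRRYYY
YYYRRRRRR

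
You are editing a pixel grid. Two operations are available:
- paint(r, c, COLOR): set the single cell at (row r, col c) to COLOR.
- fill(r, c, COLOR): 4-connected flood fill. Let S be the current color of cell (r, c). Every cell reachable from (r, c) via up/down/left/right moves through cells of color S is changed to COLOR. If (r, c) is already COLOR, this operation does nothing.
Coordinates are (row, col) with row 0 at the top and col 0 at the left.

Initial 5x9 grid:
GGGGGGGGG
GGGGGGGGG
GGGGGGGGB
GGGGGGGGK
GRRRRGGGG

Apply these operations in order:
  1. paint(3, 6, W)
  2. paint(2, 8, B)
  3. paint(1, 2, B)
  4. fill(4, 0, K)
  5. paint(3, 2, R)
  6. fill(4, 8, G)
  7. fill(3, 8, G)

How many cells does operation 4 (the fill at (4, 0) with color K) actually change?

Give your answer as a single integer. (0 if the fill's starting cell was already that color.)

After op 1 paint(3,6,W):
GGGGGGGGG
GGGGGGGGG
GGGGGGGGB
GGGGGGWGK
GRRRRGGGG
After op 2 paint(2,8,B):
GGGGGGGGG
GGGGGGGGG
GGGGGGGGB
GGGGGGWGK
GRRRRGGGG
After op 3 paint(1,2,B):
GGGGGGGGG
GGBGGGGGG
GGGGGGGGB
GGGGGGWGK
GRRRRGGGG
After op 4 fill(4,0,K) [37 cells changed]:
KKKKKKKKK
KKBKKKKKK
KKKKKKKKB
KKKKKKWKK
KRRRRKKKK

Answer: 37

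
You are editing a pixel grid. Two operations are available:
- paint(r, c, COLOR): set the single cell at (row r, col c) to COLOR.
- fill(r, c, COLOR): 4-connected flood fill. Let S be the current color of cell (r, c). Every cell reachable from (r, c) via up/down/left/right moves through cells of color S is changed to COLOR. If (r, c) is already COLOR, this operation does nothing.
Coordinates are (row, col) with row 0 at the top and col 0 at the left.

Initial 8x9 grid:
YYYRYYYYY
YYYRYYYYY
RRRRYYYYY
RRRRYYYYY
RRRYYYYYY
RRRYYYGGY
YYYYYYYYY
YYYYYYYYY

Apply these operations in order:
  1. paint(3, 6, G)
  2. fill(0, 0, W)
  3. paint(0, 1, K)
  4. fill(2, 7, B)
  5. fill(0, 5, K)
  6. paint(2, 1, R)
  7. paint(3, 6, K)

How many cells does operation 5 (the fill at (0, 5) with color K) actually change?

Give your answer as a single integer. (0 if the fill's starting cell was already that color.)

After op 1 paint(3,6,G):
YYYRYYYYY
YYYRYYYYY
RRRRYYYYY
RRRRYYGYY
RRRYYYYYY
RRRYYYGGY
YYYYYYYYY
YYYYYYYYY
After op 2 fill(0,0,W) [6 cells changed]:
WWWRYYYYY
WWWRYYYYY
RRRRYYYYY
RRRRYYGYY
RRRYYYYYY
RRRYYYGGY
YYYYYYYYY
YYYYYYYYY
After op 3 paint(0,1,K):
WKWRYYYYY
WWWRYYYYY
RRRRYYYYY
RRRRYYGYY
RRRYYYYYY
RRRYYYGGY
YYYYYYYYY
YYYYYYYYY
After op 4 fill(2,7,B) [47 cells changed]:
WKWRBBBBB
WWWRBBBBB
RRRRBBBBB
RRRRBBGBB
RRRBBBBBB
RRRBBBGGB
BBBBBBBBB
BBBBBBBBB
After op 5 fill(0,5,K) [47 cells changed]:
WKWRKKKKK
WWWRKKKKK
RRRRKKKKK
RRRRKKGKK
RRRKKKKKK
RRRKKKGGK
KKKKKKKKK
KKKKKKKKK

Answer: 47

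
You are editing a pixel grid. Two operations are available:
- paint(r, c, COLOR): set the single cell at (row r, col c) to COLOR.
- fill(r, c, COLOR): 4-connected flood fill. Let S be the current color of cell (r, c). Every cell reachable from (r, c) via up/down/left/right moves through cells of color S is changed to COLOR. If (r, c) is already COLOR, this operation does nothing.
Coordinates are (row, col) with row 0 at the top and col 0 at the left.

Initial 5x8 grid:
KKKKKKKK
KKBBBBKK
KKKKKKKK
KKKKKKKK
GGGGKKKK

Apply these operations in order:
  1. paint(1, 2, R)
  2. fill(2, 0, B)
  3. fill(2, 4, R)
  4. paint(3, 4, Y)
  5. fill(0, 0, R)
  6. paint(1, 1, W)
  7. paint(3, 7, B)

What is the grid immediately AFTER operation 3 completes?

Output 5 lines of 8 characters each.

After op 1 paint(1,2,R):
KKKKKKKK
KKRBBBKK
KKKKKKKK
KKKKKKKK
GGGGKKKK
After op 2 fill(2,0,B) [32 cells changed]:
BBBBBBBB
BBRBBBBB
BBBBBBBB
BBBBBBBB
GGGGBBBB
After op 3 fill(2,4,R) [35 cells changed]:
RRRRRRRR
RRRRRRRR
RRRRRRRR
RRRRRRRR
GGGGRRRR

Answer: RRRRRRRR
RRRRRRRR
RRRRRRRR
RRRRRRRR
GGGGRRRR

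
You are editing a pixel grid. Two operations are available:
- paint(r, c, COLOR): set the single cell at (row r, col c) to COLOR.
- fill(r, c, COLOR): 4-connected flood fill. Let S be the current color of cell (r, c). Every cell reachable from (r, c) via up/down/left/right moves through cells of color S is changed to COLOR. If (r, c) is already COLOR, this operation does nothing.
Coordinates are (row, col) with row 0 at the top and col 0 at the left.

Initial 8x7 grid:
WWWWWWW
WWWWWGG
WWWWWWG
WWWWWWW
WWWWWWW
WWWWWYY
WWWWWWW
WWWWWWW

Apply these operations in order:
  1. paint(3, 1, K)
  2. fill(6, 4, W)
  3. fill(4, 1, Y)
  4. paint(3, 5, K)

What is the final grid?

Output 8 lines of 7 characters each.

Answer: YYYYYYY
YYYYYGG
YYYYYYG
YKYYYKY
YYYYYYY
YYYYYYY
YYYYYYY
YYYYYYY

Derivation:
After op 1 paint(3,1,K):
WWWWWWW
WWWWWGG
WWWWWWG
WKWWWWW
WWWWWWW
WWWWWYY
WWWWWWW
WWWWWWW
After op 2 fill(6,4,W) [0 cells changed]:
WWWWWWW
WWWWWGG
WWWWWWG
WKWWWWW
WWWWWWW
WWWWWYY
WWWWWWW
WWWWWWW
After op 3 fill(4,1,Y) [50 cells changed]:
YYYYYYY
YYYYYGG
YYYYYYG
YKYYYYY
YYYYYYY
YYYYYYY
YYYYYYY
YYYYYYY
After op 4 paint(3,5,K):
YYYYYYY
YYYYYGG
YYYYYYG
YKYYYKY
YYYYYYY
YYYYYYY
YYYYYYY
YYYYYYY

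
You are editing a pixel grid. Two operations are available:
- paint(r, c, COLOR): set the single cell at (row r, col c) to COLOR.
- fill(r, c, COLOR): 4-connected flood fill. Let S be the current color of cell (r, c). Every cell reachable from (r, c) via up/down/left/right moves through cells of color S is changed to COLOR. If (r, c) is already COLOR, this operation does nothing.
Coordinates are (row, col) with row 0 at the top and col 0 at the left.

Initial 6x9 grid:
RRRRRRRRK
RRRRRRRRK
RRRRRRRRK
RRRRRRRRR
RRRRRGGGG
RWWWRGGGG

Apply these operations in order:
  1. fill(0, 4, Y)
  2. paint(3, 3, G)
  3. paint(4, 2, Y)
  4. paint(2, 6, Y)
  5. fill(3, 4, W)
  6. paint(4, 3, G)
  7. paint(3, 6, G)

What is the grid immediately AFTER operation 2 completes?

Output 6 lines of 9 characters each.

Answer: YYYYYYYYK
YYYYYYYYK
YYYYYYYYK
YYYGYYYYY
YYYYYGGGG
YWWWYGGGG

Derivation:
After op 1 fill(0,4,Y) [40 cells changed]:
YYYYYYYYK
YYYYYYYYK
YYYYYYYYK
YYYYYYYYY
YYYYYGGGG
YWWWYGGGG
After op 2 paint(3,3,G):
YYYYYYYYK
YYYYYYYYK
YYYYYYYYK
YYYGYYYYY
YYYYYGGGG
YWWWYGGGG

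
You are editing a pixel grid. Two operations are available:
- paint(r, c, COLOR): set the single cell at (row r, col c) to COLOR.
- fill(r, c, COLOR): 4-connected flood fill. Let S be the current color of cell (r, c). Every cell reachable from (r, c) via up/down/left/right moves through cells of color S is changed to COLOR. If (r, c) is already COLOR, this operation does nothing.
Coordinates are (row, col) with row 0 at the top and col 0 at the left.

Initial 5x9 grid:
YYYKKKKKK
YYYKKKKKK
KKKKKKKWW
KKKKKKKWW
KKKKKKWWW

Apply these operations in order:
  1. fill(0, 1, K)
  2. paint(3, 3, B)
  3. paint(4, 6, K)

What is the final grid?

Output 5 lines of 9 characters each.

After op 1 fill(0,1,K) [6 cells changed]:
KKKKKKKKK
KKKKKKKKK
KKKKKKKWW
KKKKKKKWW
KKKKKKWWW
After op 2 paint(3,3,B):
KKKKKKKKK
KKKKKKKKK
KKKKKKKWW
KKKBKKKWW
KKKKKKWWW
After op 3 paint(4,6,K):
KKKKKKKKK
KKKKKKKKK
KKKKKKKWW
KKKBKKKWW
KKKKKKKWW

Answer: KKKKKKKKK
KKKKKKKKK
KKKKKKKWW
KKKBKKKWW
KKKKKKKWW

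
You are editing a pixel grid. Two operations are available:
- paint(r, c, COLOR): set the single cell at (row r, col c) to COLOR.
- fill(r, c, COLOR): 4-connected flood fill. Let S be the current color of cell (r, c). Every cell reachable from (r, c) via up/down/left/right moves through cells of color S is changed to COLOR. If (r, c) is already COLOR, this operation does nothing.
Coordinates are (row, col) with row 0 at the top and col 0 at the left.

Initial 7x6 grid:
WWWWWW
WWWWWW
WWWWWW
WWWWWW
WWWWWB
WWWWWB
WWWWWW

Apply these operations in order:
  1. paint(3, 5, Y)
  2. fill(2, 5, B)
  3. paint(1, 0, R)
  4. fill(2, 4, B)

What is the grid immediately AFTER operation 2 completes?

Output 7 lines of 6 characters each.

After op 1 paint(3,5,Y):
WWWWWW
WWWWWW
WWWWWW
WWWWWY
WWWWWB
WWWWWB
WWWWWW
After op 2 fill(2,5,B) [39 cells changed]:
BBBBBB
BBBBBB
BBBBBB
BBBBBY
BBBBBB
BBBBBB
BBBBBB

Answer: BBBBBB
BBBBBB
BBBBBB
BBBBBY
BBBBBB
BBBBBB
BBBBBB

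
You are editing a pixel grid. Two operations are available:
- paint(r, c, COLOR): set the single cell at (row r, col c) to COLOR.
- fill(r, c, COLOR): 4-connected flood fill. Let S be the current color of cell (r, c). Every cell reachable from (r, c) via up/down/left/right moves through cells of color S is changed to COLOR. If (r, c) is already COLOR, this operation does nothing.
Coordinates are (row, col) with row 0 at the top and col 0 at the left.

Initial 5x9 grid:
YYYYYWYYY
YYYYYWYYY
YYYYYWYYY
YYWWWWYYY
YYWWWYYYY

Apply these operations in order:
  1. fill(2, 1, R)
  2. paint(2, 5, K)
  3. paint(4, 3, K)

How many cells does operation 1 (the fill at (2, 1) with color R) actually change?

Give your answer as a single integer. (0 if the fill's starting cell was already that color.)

After op 1 fill(2,1,R) [19 cells changed]:
RRRRRWYYY
RRRRRWYYY
RRRRRWYYY
RRWWWWYYY
RRWWWYYYY

Answer: 19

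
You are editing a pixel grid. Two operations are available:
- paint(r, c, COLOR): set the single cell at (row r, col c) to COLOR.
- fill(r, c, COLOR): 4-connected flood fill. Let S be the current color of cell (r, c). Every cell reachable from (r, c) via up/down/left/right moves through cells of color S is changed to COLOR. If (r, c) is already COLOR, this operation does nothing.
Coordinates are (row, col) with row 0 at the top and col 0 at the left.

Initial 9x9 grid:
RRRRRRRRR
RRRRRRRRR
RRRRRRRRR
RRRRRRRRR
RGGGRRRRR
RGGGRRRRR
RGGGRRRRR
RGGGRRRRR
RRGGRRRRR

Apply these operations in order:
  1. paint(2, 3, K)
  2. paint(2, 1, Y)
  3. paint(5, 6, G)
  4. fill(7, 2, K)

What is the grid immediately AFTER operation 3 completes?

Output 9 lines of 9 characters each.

After op 1 paint(2,3,K):
RRRRRRRRR
RRRRRRRRR
RRRKRRRRR
RRRRRRRRR
RGGGRRRRR
RGGGRRRRR
RGGGRRRRR
RGGGRRRRR
RRGGRRRRR
After op 2 paint(2,1,Y):
RRRRRRRRR
RRRRRRRRR
RYRKRRRRR
RRRRRRRRR
RGGGRRRRR
RGGGRRRRR
RGGGRRRRR
RGGGRRRRR
RRGGRRRRR
After op 3 paint(5,6,G):
RRRRRRRRR
RRRRRRRRR
RYRKRRRRR
RRRRRRRRR
RGGGRRRRR
RGGGRRGRR
RGGGRRRRR
RGGGRRRRR
RRGGRRRRR

Answer: RRRRRRRRR
RRRRRRRRR
RYRKRRRRR
RRRRRRRRR
RGGGRRRRR
RGGGRRGRR
RGGGRRRRR
RGGGRRRRR
RRGGRRRRR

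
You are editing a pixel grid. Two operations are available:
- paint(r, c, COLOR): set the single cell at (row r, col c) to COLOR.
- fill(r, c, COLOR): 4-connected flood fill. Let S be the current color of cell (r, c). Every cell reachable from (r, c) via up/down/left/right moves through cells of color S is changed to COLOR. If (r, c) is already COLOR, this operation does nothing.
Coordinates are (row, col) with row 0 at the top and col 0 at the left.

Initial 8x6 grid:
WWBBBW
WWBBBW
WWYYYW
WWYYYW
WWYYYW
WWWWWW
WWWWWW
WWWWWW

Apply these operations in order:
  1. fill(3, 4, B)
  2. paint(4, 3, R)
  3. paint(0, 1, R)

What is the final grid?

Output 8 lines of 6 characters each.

Answer: WRBBBW
WWBBBW
WWBBBW
WWBBBW
WWBRBW
WWWWWW
WWWWWW
WWWWWW

Derivation:
After op 1 fill(3,4,B) [9 cells changed]:
WWBBBW
WWBBBW
WWBBBW
WWBBBW
WWBBBW
WWWWWW
WWWWWW
WWWWWW
After op 2 paint(4,3,R):
WWBBBW
WWBBBW
WWBBBW
WWBBBW
WWBRBW
WWWWWW
WWWWWW
WWWWWW
After op 3 paint(0,1,R):
WRBBBW
WWBBBW
WWBBBW
WWBBBW
WWBRBW
WWWWWW
WWWWWW
WWWWWW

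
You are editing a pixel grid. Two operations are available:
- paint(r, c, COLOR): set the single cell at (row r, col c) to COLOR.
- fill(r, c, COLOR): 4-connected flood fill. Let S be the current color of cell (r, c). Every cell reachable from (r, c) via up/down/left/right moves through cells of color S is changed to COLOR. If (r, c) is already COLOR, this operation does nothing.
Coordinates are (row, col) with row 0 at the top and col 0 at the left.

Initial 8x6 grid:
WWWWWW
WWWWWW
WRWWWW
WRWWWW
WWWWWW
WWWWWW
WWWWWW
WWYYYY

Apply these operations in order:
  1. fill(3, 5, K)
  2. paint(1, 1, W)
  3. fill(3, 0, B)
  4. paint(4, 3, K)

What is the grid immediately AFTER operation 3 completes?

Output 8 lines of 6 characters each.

After op 1 fill(3,5,K) [42 cells changed]:
KKKKKK
KKKKKK
KRKKKK
KRKKKK
KKKKKK
KKKKKK
KKKKKK
KKYYYY
After op 2 paint(1,1,W):
KKKKKK
KWKKKK
KRKKKK
KRKKKK
KKKKKK
KKKKKK
KKKKKK
KKYYYY
After op 3 fill(3,0,B) [41 cells changed]:
BBBBBB
BWBBBB
BRBBBB
BRBBBB
BBBBBB
BBBBBB
BBBBBB
BBYYYY

Answer: BBBBBB
BWBBBB
BRBBBB
BRBBBB
BBBBBB
BBBBBB
BBBBBB
BBYYYY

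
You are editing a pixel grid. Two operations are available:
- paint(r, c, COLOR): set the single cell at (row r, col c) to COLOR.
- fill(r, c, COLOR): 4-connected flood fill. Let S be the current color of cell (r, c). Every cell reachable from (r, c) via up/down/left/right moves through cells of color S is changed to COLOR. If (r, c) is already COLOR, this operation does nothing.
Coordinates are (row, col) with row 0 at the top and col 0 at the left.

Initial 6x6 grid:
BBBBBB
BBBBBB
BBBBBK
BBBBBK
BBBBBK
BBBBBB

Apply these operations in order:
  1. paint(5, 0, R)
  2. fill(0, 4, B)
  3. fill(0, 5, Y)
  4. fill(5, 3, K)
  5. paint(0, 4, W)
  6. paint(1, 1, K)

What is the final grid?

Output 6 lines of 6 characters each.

After op 1 paint(5,0,R):
BBBBBB
BBBBBB
BBBBBK
BBBBBK
BBBBBK
RBBBBB
After op 2 fill(0,4,B) [0 cells changed]:
BBBBBB
BBBBBB
BBBBBK
BBBBBK
BBBBBK
RBBBBB
After op 3 fill(0,5,Y) [32 cells changed]:
YYYYYY
YYYYYY
YYYYYK
YYYYYK
YYYYYK
RYYYYY
After op 4 fill(5,3,K) [32 cells changed]:
KKKKKK
KKKKKK
KKKKKK
KKKKKK
KKKKKK
RKKKKK
After op 5 paint(0,4,W):
KKKKWK
KKKKKK
KKKKKK
KKKKKK
KKKKKK
RKKKKK
After op 6 paint(1,1,K):
KKKKWK
KKKKKK
KKKKKK
KKKKKK
KKKKKK
RKKKKK

Answer: KKKKWK
KKKKKK
KKKKKK
KKKKKK
KKKKKK
RKKKKK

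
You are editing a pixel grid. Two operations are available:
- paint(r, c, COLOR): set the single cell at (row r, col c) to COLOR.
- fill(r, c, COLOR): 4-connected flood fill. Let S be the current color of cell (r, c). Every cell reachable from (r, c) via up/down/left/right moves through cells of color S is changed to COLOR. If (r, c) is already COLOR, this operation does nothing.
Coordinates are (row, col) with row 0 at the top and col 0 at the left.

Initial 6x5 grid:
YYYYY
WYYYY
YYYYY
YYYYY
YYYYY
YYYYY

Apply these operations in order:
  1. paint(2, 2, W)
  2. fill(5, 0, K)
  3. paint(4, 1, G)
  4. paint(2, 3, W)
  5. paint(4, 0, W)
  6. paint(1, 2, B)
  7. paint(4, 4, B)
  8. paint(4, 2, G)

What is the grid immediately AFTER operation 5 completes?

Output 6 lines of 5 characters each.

Answer: KKKKK
WKKKK
KKWWK
KKKKK
WGKKK
KKKKK

Derivation:
After op 1 paint(2,2,W):
YYYYY
WYYYY
YYWYY
YYYYY
YYYYY
YYYYY
After op 2 fill(5,0,K) [28 cells changed]:
KKKKK
WKKKK
KKWKK
KKKKK
KKKKK
KKKKK
After op 3 paint(4,1,G):
KKKKK
WKKKK
KKWKK
KKKKK
KGKKK
KKKKK
After op 4 paint(2,3,W):
KKKKK
WKKKK
KKWWK
KKKKK
KGKKK
KKKKK
After op 5 paint(4,0,W):
KKKKK
WKKKK
KKWWK
KKKKK
WGKKK
KKKKK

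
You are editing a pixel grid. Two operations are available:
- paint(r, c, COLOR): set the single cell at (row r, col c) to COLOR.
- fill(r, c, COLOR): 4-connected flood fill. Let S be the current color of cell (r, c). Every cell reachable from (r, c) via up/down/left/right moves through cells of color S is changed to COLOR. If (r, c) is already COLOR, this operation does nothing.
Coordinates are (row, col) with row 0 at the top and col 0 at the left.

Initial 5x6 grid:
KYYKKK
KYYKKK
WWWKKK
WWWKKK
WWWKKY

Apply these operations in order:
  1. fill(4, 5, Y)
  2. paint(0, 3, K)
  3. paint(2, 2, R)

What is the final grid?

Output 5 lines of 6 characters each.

After op 1 fill(4,5,Y) [0 cells changed]:
KYYKKK
KYYKKK
WWWKKK
WWWKKK
WWWKKY
After op 2 paint(0,3,K):
KYYKKK
KYYKKK
WWWKKK
WWWKKK
WWWKKY
After op 3 paint(2,2,R):
KYYKKK
KYYKKK
WWRKKK
WWWKKK
WWWKKY

Answer: KYYKKK
KYYKKK
WWRKKK
WWWKKK
WWWKKY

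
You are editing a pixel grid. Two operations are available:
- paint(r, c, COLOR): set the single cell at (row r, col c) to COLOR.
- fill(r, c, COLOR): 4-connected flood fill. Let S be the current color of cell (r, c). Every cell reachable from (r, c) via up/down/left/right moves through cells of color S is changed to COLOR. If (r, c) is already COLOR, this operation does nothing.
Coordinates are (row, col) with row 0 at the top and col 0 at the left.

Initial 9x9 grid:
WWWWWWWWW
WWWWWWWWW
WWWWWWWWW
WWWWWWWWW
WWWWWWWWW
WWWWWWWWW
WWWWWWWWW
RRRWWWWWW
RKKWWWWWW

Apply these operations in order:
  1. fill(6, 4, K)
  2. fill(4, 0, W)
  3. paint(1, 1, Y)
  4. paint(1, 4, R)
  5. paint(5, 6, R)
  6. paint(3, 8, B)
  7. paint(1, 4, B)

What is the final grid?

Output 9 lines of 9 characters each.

After op 1 fill(6,4,K) [75 cells changed]:
KKKKKKKKK
KKKKKKKKK
KKKKKKKKK
KKKKKKKKK
KKKKKKKKK
KKKKKKKKK
KKKKKKKKK
RRRKKKKKK
RKKKKKKKK
After op 2 fill(4,0,W) [77 cells changed]:
WWWWWWWWW
WWWWWWWWW
WWWWWWWWW
WWWWWWWWW
WWWWWWWWW
WWWWWWWWW
WWWWWWWWW
RRRWWWWWW
RWWWWWWWW
After op 3 paint(1,1,Y):
WWWWWWWWW
WYWWWWWWW
WWWWWWWWW
WWWWWWWWW
WWWWWWWWW
WWWWWWWWW
WWWWWWWWW
RRRWWWWWW
RWWWWWWWW
After op 4 paint(1,4,R):
WWWWWWWWW
WYWWRWWWW
WWWWWWWWW
WWWWWWWWW
WWWWWWWWW
WWWWWWWWW
WWWWWWWWW
RRRWWWWWW
RWWWWWWWW
After op 5 paint(5,6,R):
WWWWWWWWW
WYWWRWWWW
WWWWWWWWW
WWWWWWWWW
WWWWWWWWW
WWWWWWRWW
WWWWWWWWW
RRRWWWWWW
RWWWWWWWW
After op 6 paint(3,8,B):
WWWWWWWWW
WYWWRWWWW
WWWWWWWWW
WWWWWWWWB
WWWWWWWWW
WWWWWWRWW
WWWWWWWWW
RRRWWWWWW
RWWWWWWWW
After op 7 paint(1,4,B):
WWWWWWWWW
WYWWBWWWW
WWWWWWWWW
WWWWWWWWB
WWWWWWWWW
WWWWWWRWW
WWWWWWWWW
RRRWWWWWW
RWWWWWWWW

Answer: WWWWWWWWW
WYWWBWWWW
WWWWWWWWW
WWWWWWWWB
WWWWWWWWW
WWWWWWRWW
WWWWWWWWW
RRRWWWWWW
RWWWWWWWW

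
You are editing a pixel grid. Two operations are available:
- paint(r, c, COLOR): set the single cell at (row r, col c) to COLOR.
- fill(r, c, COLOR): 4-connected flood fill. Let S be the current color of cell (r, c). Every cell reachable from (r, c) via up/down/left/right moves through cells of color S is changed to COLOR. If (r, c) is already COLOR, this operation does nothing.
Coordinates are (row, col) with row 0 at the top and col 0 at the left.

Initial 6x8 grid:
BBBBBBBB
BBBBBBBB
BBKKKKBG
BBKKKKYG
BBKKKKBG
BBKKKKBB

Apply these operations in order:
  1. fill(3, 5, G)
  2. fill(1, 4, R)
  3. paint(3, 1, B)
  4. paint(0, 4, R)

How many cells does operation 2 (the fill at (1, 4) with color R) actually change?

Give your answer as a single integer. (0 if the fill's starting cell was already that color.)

Answer: 25

Derivation:
After op 1 fill(3,5,G) [16 cells changed]:
BBBBBBBB
BBBBBBBB
BBGGGGBG
BBGGGGYG
BBGGGGBG
BBGGGGBB
After op 2 fill(1,4,R) [25 cells changed]:
RRRRRRRR
RRRRRRRR
RRGGGGRG
RRGGGGYG
RRGGGGBG
RRGGGGBB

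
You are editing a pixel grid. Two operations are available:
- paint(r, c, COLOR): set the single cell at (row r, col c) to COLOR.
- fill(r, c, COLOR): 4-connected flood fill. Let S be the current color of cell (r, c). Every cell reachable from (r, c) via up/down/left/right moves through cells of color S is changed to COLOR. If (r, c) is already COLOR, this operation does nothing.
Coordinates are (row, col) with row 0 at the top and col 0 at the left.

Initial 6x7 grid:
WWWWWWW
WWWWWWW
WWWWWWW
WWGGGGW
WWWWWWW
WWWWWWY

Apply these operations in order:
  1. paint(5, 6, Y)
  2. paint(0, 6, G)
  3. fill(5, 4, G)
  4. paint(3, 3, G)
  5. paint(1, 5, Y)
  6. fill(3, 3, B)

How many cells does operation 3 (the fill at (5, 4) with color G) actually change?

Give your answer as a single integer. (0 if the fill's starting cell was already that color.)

Answer: 36

Derivation:
After op 1 paint(5,6,Y):
WWWWWWW
WWWWWWW
WWWWWWW
WWGGGGW
WWWWWWW
WWWWWWY
After op 2 paint(0,6,G):
WWWWWWG
WWWWWWW
WWWWWWW
WWGGGGW
WWWWWWW
WWWWWWY
After op 3 fill(5,4,G) [36 cells changed]:
GGGGGGG
GGGGGGG
GGGGGGG
GGGGGGG
GGGGGGG
GGGGGGY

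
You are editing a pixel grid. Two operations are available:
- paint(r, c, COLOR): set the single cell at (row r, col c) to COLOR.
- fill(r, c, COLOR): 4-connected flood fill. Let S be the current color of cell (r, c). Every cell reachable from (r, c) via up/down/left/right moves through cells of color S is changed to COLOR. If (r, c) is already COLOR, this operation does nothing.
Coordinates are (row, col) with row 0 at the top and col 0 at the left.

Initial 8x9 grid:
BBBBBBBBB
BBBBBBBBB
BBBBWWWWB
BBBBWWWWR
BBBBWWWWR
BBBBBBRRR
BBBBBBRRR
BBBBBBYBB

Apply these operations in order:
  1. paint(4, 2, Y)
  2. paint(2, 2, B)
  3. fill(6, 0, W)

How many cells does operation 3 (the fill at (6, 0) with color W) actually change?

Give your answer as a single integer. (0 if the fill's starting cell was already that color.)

After op 1 paint(4,2,Y):
BBBBBBBBB
BBBBBBBBB
BBBBWWWWB
BBBBWWWWR
BBYBWWWWR
BBBBBBRRR
BBBBBBRRR
BBBBBBYBB
After op 2 paint(2,2,B):
BBBBBBBBB
BBBBBBBBB
BBBBWWWWB
BBBBWWWWR
BBYBWWWWR
BBBBBBRRR
BBBBBBRRR
BBBBBBYBB
After op 3 fill(6,0,W) [48 cells changed]:
WWWWWWWWW
WWWWWWWWW
WWWWWWWWW
WWWWWWWWR
WWYWWWWWR
WWWWWWRRR
WWWWWWRRR
WWWWWWYBB

Answer: 48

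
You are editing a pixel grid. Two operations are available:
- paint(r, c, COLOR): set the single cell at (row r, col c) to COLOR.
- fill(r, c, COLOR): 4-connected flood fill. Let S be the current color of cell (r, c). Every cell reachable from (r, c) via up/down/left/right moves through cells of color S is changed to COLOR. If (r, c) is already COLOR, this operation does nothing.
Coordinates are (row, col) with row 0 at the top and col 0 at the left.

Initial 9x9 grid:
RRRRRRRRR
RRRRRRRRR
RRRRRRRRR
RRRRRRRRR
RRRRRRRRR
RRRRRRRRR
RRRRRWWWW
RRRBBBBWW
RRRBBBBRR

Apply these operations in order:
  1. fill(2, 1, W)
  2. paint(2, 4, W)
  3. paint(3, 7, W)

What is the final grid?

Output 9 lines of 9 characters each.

Answer: WWWWWWWWW
WWWWWWWWW
WWWWWWWWW
WWWWWWWWW
WWWWWWWWW
WWWWWWWWW
WWWWWWWWW
WWWBBBBWW
WWWBBBBRR

Derivation:
After op 1 fill(2,1,W) [65 cells changed]:
WWWWWWWWW
WWWWWWWWW
WWWWWWWWW
WWWWWWWWW
WWWWWWWWW
WWWWWWWWW
WWWWWWWWW
WWWBBBBWW
WWWBBBBRR
After op 2 paint(2,4,W):
WWWWWWWWW
WWWWWWWWW
WWWWWWWWW
WWWWWWWWW
WWWWWWWWW
WWWWWWWWW
WWWWWWWWW
WWWBBBBWW
WWWBBBBRR
After op 3 paint(3,7,W):
WWWWWWWWW
WWWWWWWWW
WWWWWWWWW
WWWWWWWWW
WWWWWWWWW
WWWWWWWWW
WWWWWWWWW
WWWBBBBWW
WWWBBBBRR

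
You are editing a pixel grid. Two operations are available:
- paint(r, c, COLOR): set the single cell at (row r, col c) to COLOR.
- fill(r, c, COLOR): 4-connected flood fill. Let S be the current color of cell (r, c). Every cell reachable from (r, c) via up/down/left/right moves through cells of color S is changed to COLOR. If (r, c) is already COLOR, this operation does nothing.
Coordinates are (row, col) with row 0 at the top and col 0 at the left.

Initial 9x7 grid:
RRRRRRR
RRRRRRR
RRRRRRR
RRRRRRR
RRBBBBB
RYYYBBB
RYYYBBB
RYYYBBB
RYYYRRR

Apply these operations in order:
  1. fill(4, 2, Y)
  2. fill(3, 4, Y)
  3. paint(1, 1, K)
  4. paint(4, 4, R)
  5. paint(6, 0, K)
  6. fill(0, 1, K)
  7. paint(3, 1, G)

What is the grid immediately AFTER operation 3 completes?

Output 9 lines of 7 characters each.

After op 1 fill(4,2,Y) [14 cells changed]:
RRRRRRR
RRRRRRR
RRRRRRR
RRRRRRR
RRYYYYY
RYYYYYY
RYYYYYY
RYYYYYY
RYYYRRR
After op 2 fill(3,4,Y) [34 cells changed]:
YYYYYYY
YYYYYYY
YYYYYYY
YYYYYYY
YYYYYYY
YYYYYYY
YYYYYYY
YYYYYYY
YYYYRRR
After op 3 paint(1,1,K):
YYYYYYY
YKYYYYY
YYYYYYY
YYYYYYY
YYYYYYY
YYYYYYY
YYYYYYY
YYYYYYY
YYYYRRR

Answer: YYYYYYY
YKYYYYY
YYYYYYY
YYYYYYY
YYYYYYY
YYYYYYY
YYYYYYY
YYYYYYY
YYYYRRR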